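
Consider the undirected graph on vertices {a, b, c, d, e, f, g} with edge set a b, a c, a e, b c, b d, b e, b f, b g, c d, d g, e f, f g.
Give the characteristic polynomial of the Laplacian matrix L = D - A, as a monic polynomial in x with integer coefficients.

x^7 - 24x^6 + 231x^5 - 1140x^4 + 3036x^3 - 4128x^2 + 2240x

Reading degrees in the order [a, b, c, d, e, f, g] gives [3, 6, 3, 3, 3, 3, 3]; set D = diag(3, 6, 3, 3, 3, 3, 3) and form L = D - A. The eigenvalues of L are [0, 2, 2, 4, 4, 5, 7]; the characteristic polynomial is the product of (x - lambda_i), which multiplies out to x^7 - 24x^6 + 231x^5 - 1140x^4 + 3036x^3 - 4128x^2 + 2240x. Since p(0) = det(-L) = 0, x divides p(x). The eigenvalues sum to 24, which equals trace(L) = 2|E|.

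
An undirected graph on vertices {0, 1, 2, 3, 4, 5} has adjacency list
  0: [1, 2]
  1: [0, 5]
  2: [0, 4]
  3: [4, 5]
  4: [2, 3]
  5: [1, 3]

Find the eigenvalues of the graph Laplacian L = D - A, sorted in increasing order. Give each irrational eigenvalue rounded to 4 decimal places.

Reading degrees in the order [0, 1, 2, 3, 4, 5] gives [2, 2, 2, 2, 2, 2]; set D = diag(2, 2, 2, 2, 2, 2) and form L = D - A. The multiplicity of 0 as a Laplacian eigenvalue equals the number of connected components. The single zero eigenvalue shows the graph is connected.

[0, 1, 1, 3, 3, 4]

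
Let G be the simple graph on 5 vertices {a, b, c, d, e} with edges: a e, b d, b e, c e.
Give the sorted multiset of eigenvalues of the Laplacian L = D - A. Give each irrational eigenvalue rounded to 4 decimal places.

Reading degrees in the order [a, b, c, d, e] gives [1, 2, 1, 1, 3]; set D = diag(1, 2, 1, 1, 3) and form L = D - A. The multiplicity of 0 as a Laplacian eigenvalue equals the number of connected components. The single zero eigenvalue shows the graph is connected. There is one zero in the spectrum, matching the 1 component.

[0, 0.5188, 1, 2.3111, 4.1701]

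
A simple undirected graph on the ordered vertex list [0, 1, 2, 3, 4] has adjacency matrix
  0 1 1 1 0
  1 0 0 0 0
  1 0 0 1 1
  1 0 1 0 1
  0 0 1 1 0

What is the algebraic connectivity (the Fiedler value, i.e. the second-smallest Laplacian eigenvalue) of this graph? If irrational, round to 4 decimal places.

0.8299

Each diagonal entry of L is the vertex degree and each off-diagonal entry is -1 where an edge is present, 0 otherwise; in the order [0, 1, 2, 3, 4] the diagonal is [3, 1, 3, 3, 2]. The sorted Laplacian eigenvalues are [0, 0.8299, 2.6889, 4, 4.4812]; the algebraic connectivity is the second entry, 0.8299. The eigenvalues sum to 12, which equals trace(L) = 2|E|. By the matrix-tree theorem the graph has (1/5) * product of the nonzero eigenvalues = 8 spanning trees.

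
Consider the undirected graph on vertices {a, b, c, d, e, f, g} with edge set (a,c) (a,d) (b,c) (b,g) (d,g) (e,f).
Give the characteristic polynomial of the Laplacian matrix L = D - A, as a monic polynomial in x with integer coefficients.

Each diagonal entry of L is the vertex degree and each off-diagonal entry is -1 where an edge is present, 0 otherwise; in the order [a, b, c, d, e, f, g] the diagonal is [2, 2, 2, 2, 1, 1, 2]. L has integer entries, so p(x) = det(xI - L) has integer coefficients. Expanding the determinant yields x^7 - 12x^6 + 55x^5 - 120x^4 + 125x^3 - 50x^2. The constant term is 0 because L is singular (the all-ones vector lies in its kernel). There are 2 zeros in the spectrum, matching the 2 components.

x^7 - 12x^6 + 55x^5 - 120x^4 + 125x^3 - 50x^2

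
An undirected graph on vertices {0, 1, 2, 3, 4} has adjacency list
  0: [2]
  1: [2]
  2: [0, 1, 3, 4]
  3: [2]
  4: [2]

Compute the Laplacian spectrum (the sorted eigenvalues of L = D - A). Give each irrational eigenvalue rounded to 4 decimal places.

[0, 1, 1, 1, 5]

Reading degrees in the order [0, 1, 2, 3, 4] gives [1, 1, 4, 1, 1]; set D = diag(1, 1, 4, 1, 1) and form L = D - A. The multiplicity of 0 as a Laplacian eigenvalue equals the number of connected components. The single zero eigenvalue shows the graph is connected. The largest eigenvalue, 5, is at most the vertex count 5.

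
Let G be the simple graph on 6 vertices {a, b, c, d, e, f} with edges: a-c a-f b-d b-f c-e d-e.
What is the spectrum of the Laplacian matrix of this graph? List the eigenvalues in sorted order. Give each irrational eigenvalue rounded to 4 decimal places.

[0, 1, 1, 3, 3, 4]

With the vertex order [a, b, c, d, e, f], the degrees are [2, 2, 2, 2, 2, 2], giving D = diag(2, 2, 2, 2, 2, 2) and L = D - A. Since every row of L sums to 0, the all-ones vector is in the kernel and 0 is an eigenvalue. The eigenvalues sum to 12, which equals trace(L) = 2|E|.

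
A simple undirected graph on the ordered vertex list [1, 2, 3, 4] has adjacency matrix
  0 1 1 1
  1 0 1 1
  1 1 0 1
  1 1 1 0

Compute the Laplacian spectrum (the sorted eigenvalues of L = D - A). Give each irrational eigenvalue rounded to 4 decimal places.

[0, 4, 4, 4]

Reading degrees in the order [1, 2, 3, 4] gives [3, 3, 3, 3]; set D = diag(3, 3, 3, 3) and form L = D - A. Diagonalising L (or applying a numerical eigensolver to the 4x4 matrix) gives the spectrum above. The single zero eigenvalue shows the graph is connected. There is one zero in the spectrum, matching the 1 component. The largest eigenvalue, 4, is at most the vertex count 4.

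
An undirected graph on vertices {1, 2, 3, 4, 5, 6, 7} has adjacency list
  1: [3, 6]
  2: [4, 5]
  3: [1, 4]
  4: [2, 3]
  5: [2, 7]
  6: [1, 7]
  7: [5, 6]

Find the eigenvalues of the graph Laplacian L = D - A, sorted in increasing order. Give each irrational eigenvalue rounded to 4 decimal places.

[0, 0.7530, 0.7530, 2.4450, 2.4450, 3.8019, 3.8019]

Reading degrees in the order [1, 2, 3, 4, 5, 6, 7] gives [2, 2, 2, 2, 2, 2, 2]; set D = diag(2, 2, 2, 2, 2, 2, 2) and form L = D - A. L is symmetric positive semidefinite, so every eigenvalue is real and nonnegative. There is one zero in the spectrum, matching the 1 component.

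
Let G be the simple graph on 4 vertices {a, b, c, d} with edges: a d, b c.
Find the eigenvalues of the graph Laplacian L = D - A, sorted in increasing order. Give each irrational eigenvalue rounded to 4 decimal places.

With the vertex order [a, b, c, d], the degrees are [1, 1, 1, 1], giving D = diag(1, 1, 1, 1) and L = D - A. Diagonalising L (or applying a numerical eigensolver to the 4x4 matrix) gives the spectrum above. The 2 zero eigenvalues correspond to the 2 connected components. There are 2 zeros in the spectrum, matching the 2 components. The eigenvalues sum to 4, which equals trace(L) = 2|E|.

[0, 0, 2, 2]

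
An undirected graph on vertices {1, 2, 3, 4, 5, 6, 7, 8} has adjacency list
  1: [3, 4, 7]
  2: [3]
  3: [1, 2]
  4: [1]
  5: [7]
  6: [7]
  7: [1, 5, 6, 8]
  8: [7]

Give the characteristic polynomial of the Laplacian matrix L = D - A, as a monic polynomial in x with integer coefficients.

With the vertex order [1, 2, 3, 4, 5, 6, 7, 8], the degrees are [3, 1, 2, 1, 1, 1, 4, 1], giving D = diag(3, 1, 2, 1, 1, 1, 4, 1) and L = D - A. Computing det(xI - L) by cofactor expansion (or equivalently via sum-over-permutations) gives x^8 - 14x^7 + 74x^6 - 190x^5 + 256x^4 - 182x^3 + 63x^2 - 8x. The coefficient of x^7 equals -trace(L) = -14, matching the sum of degrees. The largest eigenvalue, 5.2819, is at most the vertex count 8. The eigenvalues sum to 14, which equals trace(L) = 2|E|.

x^8 - 14x^7 + 74x^6 - 190x^5 + 256x^4 - 182x^3 + 63x^2 - 8x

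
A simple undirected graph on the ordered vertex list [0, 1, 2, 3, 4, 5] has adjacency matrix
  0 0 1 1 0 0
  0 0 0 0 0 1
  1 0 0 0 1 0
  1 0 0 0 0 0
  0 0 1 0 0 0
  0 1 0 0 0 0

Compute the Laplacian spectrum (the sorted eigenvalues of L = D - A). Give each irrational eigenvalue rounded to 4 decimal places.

With the vertex order [0, 1, 2, 3, 4, 5], the degrees are [2, 1, 2, 1, 1, 1], giving D = diag(2, 1, 2, 1, 1, 1) and L = D - A. L is symmetric positive semidefinite, so every eigenvalue is real and nonnegative. The 2 zero eigenvalues correspond to the 2 connected components. There are 2 zeros in the spectrum, matching the 2 components. The eigenvalues sum to 8, which equals trace(L) = 2|E|.

[0, 0, 0.5858, 2, 2, 3.4142]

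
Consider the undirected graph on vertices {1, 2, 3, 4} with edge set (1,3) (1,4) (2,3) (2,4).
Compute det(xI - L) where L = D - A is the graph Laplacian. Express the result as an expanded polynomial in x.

Each diagonal entry of L is the vertex degree and each off-diagonal entry is -1 where an edge is present, 0 otherwise; in the order [1, 2, 3, 4] the diagonal is [2, 2, 2, 2]. The eigenvalues of L are [0, 2, 2, 4]; the characteristic polynomial is the product of (x - lambda_i), which multiplies out to x^4 - 8x^3 + 20x^2 - 16x. Since p(0) = det(-L) = 0, x divides p(x). The largest eigenvalue, 4, is at most the vertex count 4.

x^4 - 8x^3 + 20x^2 - 16x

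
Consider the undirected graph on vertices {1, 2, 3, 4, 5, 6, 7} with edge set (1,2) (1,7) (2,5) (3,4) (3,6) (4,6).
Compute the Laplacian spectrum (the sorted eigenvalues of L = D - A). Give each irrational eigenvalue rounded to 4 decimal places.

[0, 0, 0.5858, 2, 3, 3, 3.4142]

Reading degrees in the order [1, 2, 3, 4, 5, 6, 7] gives [2, 2, 2, 2, 1, 2, 1]; set D = diag(2, 2, 2, 2, 1, 2, 1) and form L = D - A. The multiplicity of 0 as a Laplacian eigenvalue equals the number of connected components. The 2 zero eigenvalues correspond to the 2 connected components. The eigenvalues sum to 12, which equals trace(L) = 2|E|.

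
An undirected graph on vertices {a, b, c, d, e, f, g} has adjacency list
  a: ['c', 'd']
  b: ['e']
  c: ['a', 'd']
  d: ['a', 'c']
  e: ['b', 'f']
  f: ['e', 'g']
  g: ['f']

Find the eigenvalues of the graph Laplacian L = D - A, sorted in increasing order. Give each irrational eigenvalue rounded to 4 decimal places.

Each diagonal entry of L is the vertex degree and each off-diagonal entry is -1 where an edge is present, 0 otherwise; in the order [a, b, c, d, e, f, g] the diagonal is [2, 1, 2, 2, 2, 2, 1]. Since every row of L sums to 0, the all-ones vector is in the kernel and 0 is an eigenvalue. The 2 zero eigenvalues correspond to the 2 connected components. The largest eigenvalue, 3.4142, is at most the vertex count 7.

[0, 0, 0.5858, 2, 3, 3, 3.4142]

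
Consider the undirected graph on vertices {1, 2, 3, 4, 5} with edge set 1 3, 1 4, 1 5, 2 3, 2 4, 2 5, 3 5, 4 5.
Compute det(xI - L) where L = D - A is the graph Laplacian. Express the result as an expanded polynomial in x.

Each diagonal entry of L is the vertex degree and each off-diagonal entry is -1 where an edge is present, 0 otherwise; in the order [1, 2, 3, 4, 5] the diagonal is [3, 3, 3, 3, 4]. The eigenvalues of L are [0, 3, 3, 5, 5]; the characteristic polynomial is the product of (x - lambda_i), which multiplies out to x^5 - 16x^4 + 94x^3 - 240x^2 + 225x. The coefficient of x^4 equals -trace(L) = -16, matching the sum of degrees. The largest eigenvalue, 5, is at most the vertex count 5.

x^5 - 16x^4 + 94x^3 - 240x^2 + 225x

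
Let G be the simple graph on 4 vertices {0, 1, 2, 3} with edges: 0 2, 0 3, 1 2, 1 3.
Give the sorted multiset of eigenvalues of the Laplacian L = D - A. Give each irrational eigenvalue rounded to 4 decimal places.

[0, 2, 2, 4]

With the vertex order [0, 1, 2, 3], the degrees are [2, 2, 2, 2], giving D = diag(2, 2, 2, 2) and L = D - A. Diagonalising L (or applying a numerical eigensolver to the 4x4 matrix) gives the spectrum above. The single zero eigenvalue shows the graph is connected. By the matrix-tree theorem the graph has (1/4) * product of the nonzero eigenvalues = 4 spanning trees.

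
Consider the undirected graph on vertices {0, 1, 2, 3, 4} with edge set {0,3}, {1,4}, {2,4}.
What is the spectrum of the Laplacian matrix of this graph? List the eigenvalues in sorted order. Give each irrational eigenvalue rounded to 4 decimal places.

Each diagonal entry of L is the vertex degree and each off-diagonal entry is -1 where an edge is present, 0 otherwise; in the order [0, 1, 2, 3, 4] the diagonal is [1, 1, 1, 1, 2]. Diagonalising L (or applying a numerical eigensolver to the 5x5 matrix) gives the spectrum above. The 2 zero eigenvalues correspond to the 2 connected components.

[0, 0, 1, 2, 3]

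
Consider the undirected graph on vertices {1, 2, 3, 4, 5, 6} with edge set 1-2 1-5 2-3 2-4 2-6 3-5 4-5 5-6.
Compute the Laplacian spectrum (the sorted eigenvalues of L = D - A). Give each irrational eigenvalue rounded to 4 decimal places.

With the vertex order [1, 2, 3, 4, 5, 6], the degrees are [2, 4, 2, 2, 4, 2], giving D = diag(2, 4, 2, 2, 4, 2) and L = D - A. L is symmetric positive semidefinite, so every eigenvalue is real and nonnegative. The single zero eigenvalue shows the graph is connected. By the matrix-tree theorem the graph has (1/6) * product of the nonzero eigenvalues = 32 spanning trees. The largest eigenvalue, 6, is at most the vertex count 6.

[0, 2, 2, 2, 4, 6]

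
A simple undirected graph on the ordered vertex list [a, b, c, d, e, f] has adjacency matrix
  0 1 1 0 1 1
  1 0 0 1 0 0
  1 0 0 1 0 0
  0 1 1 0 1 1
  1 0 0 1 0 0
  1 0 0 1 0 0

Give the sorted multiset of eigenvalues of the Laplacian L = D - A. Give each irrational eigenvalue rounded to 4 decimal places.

Reading degrees in the order [a, b, c, d, e, f] gives [4, 2, 2, 4, 2, 2]; set D = diag(4, 2, 2, 4, 2, 2) and form L = D - A. Diagonalising L (or applying a numerical eigensolver to the 6x6 matrix) gives the spectrum above. The eigenvalues sum to 16, which equals trace(L) = 2|E|.

[0, 2, 2, 2, 4, 6]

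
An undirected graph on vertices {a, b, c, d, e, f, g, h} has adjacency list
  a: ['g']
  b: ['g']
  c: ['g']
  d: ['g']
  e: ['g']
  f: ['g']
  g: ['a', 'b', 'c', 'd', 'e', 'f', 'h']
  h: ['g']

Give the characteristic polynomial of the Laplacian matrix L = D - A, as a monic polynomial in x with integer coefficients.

Each diagonal entry of L is the vertex degree and each off-diagonal entry is -1 where an edge is present, 0 otherwise; in the order [a, b, c, d, e, f, g, h] the diagonal is [1, 1, 1, 1, 1, 1, 7, 1]. The eigenvalues of L are [0, 1, 1, 1, 1, 1, 1, 8]; the characteristic polynomial is the product of (x - lambda_i), which multiplies out to x^8 - 14x^7 + 63x^6 - 140x^5 + 175x^4 - 126x^3 + 49x^2 - 8x. The constant term is 0 because L is singular (the all-ones vector lies in its kernel).

x^8 - 14x^7 + 63x^6 - 140x^5 + 175x^4 - 126x^3 + 49x^2 - 8x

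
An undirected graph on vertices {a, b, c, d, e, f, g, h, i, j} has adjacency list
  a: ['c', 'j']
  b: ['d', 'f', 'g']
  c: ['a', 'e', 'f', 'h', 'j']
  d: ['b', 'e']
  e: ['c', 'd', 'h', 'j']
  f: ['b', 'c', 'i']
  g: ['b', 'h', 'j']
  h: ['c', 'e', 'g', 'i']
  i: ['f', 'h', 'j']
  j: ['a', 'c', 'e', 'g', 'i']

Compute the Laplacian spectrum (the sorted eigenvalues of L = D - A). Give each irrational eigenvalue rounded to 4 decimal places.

Reading degrees in the order [a, b, c, d, e, f, g, h, i, j] gives [2, 3, 5, 2, 4, 3, 3, 4, 3, 5]; set D = diag(2, 3, 5, 2, 4, 3, 3, 4, 3, 5) and form L = D - A. Diagonalising L (or applying a numerical eigensolver to the 10x10 matrix) gives the spectrum above. By the matrix-tree theorem the graph has (1/10) * product of the nonzero eigenvalues = 4488 spanning trees.

[0, 1.2528, 1.8053, 2.3820, 2.4522, 3.5840, 4.6180, 4.8347, 6.0289, 7.0420]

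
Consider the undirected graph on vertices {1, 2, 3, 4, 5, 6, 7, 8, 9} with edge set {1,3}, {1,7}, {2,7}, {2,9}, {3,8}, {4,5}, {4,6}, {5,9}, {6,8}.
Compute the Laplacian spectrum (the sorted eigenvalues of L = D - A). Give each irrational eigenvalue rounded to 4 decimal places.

Each diagonal entry of L is the vertex degree and each off-diagonal entry is -1 where an edge is present, 0 otherwise; in the order [1, 2, 3, 4, 5, 6, 7, 8, 9] the diagonal is [2, 2, 2, 2, 2, 2, 2, 2, 2]. Diagonalising L (or applying a numerical eigensolver to the 9x9 matrix) gives the spectrum above. The single zero eigenvalue shows the graph is connected. There is one zero in the spectrum, matching the 1 component. The largest eigenvalue, 3.8794, is at most the vertex count 9.

[0, 0.4679, 0.4679, 1.6527, 1.6527, 3, 3, 3.8794, 3.8794]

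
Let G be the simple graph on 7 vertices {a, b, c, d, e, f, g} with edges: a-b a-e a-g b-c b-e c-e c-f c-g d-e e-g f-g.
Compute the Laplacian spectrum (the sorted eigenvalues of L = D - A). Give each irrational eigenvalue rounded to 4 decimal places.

[0, 0.9217, 1.7909, 3.3820, 4.1368, 5.6180, 6.1507]

Reading degrees in the order [a, b, c, d, e, f, g] gives [3, 3, 4, 1, 5, 2, 4]; set D = diag(3, 3, 4, 1, 5, 2, 4) and form L = D - A. L is symmetric positive semidefinite, so every eigenvalue is real and nonnegative. The eigenvalues sum to 22, which equals trace(L) = 2|E|.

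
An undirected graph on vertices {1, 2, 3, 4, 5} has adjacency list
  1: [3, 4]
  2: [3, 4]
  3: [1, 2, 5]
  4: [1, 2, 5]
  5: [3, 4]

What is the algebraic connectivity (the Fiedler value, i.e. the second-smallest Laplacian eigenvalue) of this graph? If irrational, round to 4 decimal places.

Each diagonal entry of L is the vertex degree and each off-diagonal entry is -1 where an edge is present, 0 otherwise; in the order [1, 2, 3, 4, 5] the diagonal is [2, 2, 3, 3, 2]. The smallest Laplacian eigenvalue is always 0. The next one, lambda_2 = 2, measures how hard the graph is to disconnect: larger values mean better connectivity. The largest eigenvalue, 5, is at most the vertex count 5.

2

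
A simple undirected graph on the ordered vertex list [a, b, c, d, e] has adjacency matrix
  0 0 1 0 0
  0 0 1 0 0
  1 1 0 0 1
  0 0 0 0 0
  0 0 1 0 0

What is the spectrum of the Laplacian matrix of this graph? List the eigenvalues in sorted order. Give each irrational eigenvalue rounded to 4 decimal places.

[0, 0, 1, 1, 4]

Each diagonal entry of L is the vertex degree and each off-diagonal entry is -1 where an edge is present, 0 otherwise; in the order [a, b, c, d, e] the diagonal is [1, 1, 3, 0, 1]. The multiplicity of 0 as a Laplacian eigenvalue equals the number of connected components. The 2 zero eigenvalues correspond to the 2 connected components. The eigenvalues sum to 6, which equals trace(L) = 2|E|.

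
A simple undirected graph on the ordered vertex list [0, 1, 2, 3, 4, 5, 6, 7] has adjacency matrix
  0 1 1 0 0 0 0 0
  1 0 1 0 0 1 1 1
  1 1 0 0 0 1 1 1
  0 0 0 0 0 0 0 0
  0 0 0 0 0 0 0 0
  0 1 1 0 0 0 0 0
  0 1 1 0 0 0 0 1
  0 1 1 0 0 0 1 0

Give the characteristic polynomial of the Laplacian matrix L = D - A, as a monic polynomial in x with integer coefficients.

Each diagonal entry of L is the vertex degree and each off-diagonal entry is -1 where an edge is present, 0 otherwise; in the order [0, 1, 2, 3, 4, 5, 6, 7] the diagonal is [2, 5, 5, 0, 0, 2, 3, 3]. L has integer entries, so p(x) = det(xI - L) has integer coefficients. Expanding the determinant yields x^8 - 20x^7 + 152x^6 - 544x^5 + 912x^4 - 576x^3. The constant term is 0 because L is singular (the all-ones vector lies in its kernel). The largest eigenvalue, 6, is at most the vertex count 8.

x^8 - 20x^7 + 152x^6 - 544x^5 + 912x^4 - 576x^3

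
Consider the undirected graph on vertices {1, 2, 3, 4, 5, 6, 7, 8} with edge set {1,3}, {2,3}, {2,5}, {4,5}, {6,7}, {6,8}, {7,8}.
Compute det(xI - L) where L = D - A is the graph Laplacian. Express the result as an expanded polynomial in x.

x^8 - 14x^7 + 78x^6 - 218x^5 + 314x^4 - 210x^3 + 45x^2

Each diagonal entry of L is the vertex degree and each off-diagonal entry is -1 where an edge is present, 0 otherwise; in the order [1, 2, 3, 4, 5, 6, 7, 8] the diagonal is [1, 2, 2, 1, 2, 2, 2, 2]. L has integer entries, so p(x) = det(xI - L) has integer coefficients. Expanding the determinant yields x^8 - 14x^7 + 78x^6 - 218x^5 + 314x^4 - 210x^3 + 45x^2. The coefficient of x^7 equals -trace(L) = -14, matching the sum of degrees.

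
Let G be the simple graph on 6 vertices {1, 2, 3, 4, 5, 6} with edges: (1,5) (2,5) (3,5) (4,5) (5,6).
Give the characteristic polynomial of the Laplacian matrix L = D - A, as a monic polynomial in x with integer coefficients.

x^6 - 10x^5 + 30x^4 - 40x^3 + 25x^2 - 6x

Reading degrees in the order [1, 2, 3, 4, 5, 6] gives [1, 1, 1, 1, 5, 1]; set D = diag(1, 1, 1, 1, 5, 1) and form L = D - A. The eigenvalues of L are [0, 1, 1, 1, 1, 6]; the characteristic polynomial is the product of (x - lambda_i), which multiplies out to x^6 - 10x^5 + 30x^4 - 40x^3 + 25x^2 - 6x. The constant term is 0 because L is singular (the all-ones vector lies in its kernel). By the matrix-tree theorem the graph has (1/6) * product of the nonzero eigenvalues = 1 spanning tree.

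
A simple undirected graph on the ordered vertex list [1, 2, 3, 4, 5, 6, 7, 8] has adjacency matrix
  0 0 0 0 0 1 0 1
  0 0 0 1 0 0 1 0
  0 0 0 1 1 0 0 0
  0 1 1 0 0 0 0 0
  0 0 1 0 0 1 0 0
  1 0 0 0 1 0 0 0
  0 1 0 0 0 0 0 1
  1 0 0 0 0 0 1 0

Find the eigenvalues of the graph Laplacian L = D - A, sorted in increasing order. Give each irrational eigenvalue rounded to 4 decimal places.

Reading degrees in the order [1, 2, 3, 4, 5, 6, 7, 8] gives [2, 2, 2, 2, 2, 2, 2, 2]; set D = diag(2, 2, 2, 2, 2, 2, 2, 2) and form L = D - A. The multiplicity of 0 as a Laplacian eigenvalue equals the number of connected components. The single zero eigenvalue shows the graph is connected. There is one zero in the spectrum, matching the 1 component.

[0, 0.5858, 0.5858, 2, 2, 3.4142, 3.4142, 4]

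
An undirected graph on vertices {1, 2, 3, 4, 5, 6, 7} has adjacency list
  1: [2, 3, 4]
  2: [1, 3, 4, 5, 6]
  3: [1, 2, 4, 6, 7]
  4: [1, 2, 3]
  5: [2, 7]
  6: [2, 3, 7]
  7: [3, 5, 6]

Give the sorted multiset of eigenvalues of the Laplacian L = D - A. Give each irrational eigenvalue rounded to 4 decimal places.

Reading degrees in the order [1, 2, 3, 4, 5, 6, 7] gives [3, 5, 5, 3, 2, 3, 3]; set D = diag(3, 5, 5, 3, 2, 3, 3) and form L = D - A. Diagonalising L (or applying a numerical eigensolver to the 7x7 matrix) gives the spectrum above. The largest eigenvalue, 6.3850, is at most the vertex count 7.

[0, 1.5007, 2.3771, 3.8882, 4, 5.8491, 6.3850]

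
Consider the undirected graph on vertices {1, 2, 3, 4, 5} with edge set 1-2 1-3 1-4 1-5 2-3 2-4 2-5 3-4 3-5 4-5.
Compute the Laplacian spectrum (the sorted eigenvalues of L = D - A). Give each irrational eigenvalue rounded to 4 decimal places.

[0, 5, 5, 5, 5]

With the vertex order [1, 2, 3, 4, 5], the degrees are [4, 4, 4, 4, 4], giving D = diag(4, 4, 4, 4, 4) and L = D - A. The multiplicity of 0 as a Laplacian eigenvalue equals the number of connected components. The single zero eigenvalue shows the graph is connected. There is one zero in the spectrum, matching the 1 component. The eigenvalues sum to 20, which equals trace(L) = 2|E|.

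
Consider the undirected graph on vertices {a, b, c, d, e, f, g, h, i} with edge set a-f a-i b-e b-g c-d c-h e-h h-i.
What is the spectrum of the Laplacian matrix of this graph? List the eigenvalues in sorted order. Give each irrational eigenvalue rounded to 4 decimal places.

With the vertex order [a, b, c, d, e, f, g, h, i], the degrees are [2, 2, 2, 1, 2, 1, 1, 3, 2], giving D = diag(2, 2, 2, 1, 2, 1, 1, 3, 2) and L = D - A. Since every row of L sums to 0, the all-ones vector is in the kernel and 0 is an eigenvalue. The single zero eigenvalue shows the graph is connected. There is one zero in the spectrum, matching the 1 component.

[0, 0.1981, 0.3004, 1, 1.5550, 2.2391, 3, 3.2470, 4.4605]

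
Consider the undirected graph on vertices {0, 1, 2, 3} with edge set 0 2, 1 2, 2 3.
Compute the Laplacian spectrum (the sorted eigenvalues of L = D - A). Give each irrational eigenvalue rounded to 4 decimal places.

[0, 1, 1, 4]

With the vertex order [0, 1, 2, 3], the degrees are [1, 1, 3, 1], giving D = diag(1, 1, 3, 1) and L = D - A. L is symmetric positive semidefinite, so every eigenvalue is real and nonnegative. The single zero eigenvalue shows the graph is connected. By the matrix-tree theorem the graph has (1/4) * product of the nonzero eigenvalues = 1 spanning tree. There is one zero in the spectrum, matching the 1 component.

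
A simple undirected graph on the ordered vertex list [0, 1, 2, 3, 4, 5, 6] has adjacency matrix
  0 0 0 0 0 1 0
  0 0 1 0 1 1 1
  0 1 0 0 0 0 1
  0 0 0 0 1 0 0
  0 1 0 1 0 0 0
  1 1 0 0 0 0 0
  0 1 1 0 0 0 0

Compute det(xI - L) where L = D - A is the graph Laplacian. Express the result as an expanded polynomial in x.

Reading degrees in the order [0, 1, 2, 3, 4, 5, 6] gives [1, 4, 2, 1, 2, 2, 2]; set D = diag(1, 4, 2, 1, 2, 2, 2) and form L = D - A. Computing det(xI - L) by cofactor expansion (or equivalently via sum-over-permutations) gives x^7 - 14x^6 + 74x^5 - 186x^4 + 226x^3 - 118x^2 + 21x. Since p(0) = det(-L) = 0, x divides p(x). The largest eigenvalue, 5.1642, is at most the vertex count 7.

x^7 - 14x^6 + 74x^5 - 186x^4 + 226x^3 - 118x^2 + 21x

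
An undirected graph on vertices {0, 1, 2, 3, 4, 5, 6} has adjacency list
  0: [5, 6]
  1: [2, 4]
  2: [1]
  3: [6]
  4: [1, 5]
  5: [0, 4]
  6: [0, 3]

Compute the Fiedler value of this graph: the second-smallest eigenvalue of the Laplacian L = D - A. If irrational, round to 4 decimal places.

0.1981

With the vertex order [0, 1, 2, 3, 4, 5, 6], the degrees are [2, 2, 1, 1, 2, 2, 2], giving D = diag(2, 2, 1, 1, 2, 2, 2) and L = D - A. Computing the eigenvalues of L and sorting gives [0, 0.1981, 0.7530, 1.5550, 2.4450, 3.2470, 3.8019]. The Fiedler value lambda_2 = 0.1981 is strictly positive, so the graph is connected. The largest eigenvalue, 3.8019, is at most the vertex count 7. The eigenvalues sum to 12, which equals trace(L) = 2|E|.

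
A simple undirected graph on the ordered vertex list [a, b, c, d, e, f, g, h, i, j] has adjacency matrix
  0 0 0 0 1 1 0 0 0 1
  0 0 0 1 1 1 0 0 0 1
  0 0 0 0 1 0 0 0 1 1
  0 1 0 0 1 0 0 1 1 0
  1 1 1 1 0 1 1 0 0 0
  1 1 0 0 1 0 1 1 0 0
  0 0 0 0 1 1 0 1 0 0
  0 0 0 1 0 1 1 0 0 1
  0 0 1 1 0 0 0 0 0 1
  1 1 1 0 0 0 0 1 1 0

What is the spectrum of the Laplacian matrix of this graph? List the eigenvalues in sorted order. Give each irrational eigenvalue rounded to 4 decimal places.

With the vertex order [a, b, c, d, e, f, g, h, i, j], the degrees are [3, 4, 3, 4, 6, 5, 3, 4, 3, 5], giving D = diag(3, 4, 3, 4, 6, 5, 3, 4, 3, 5) and L = D - A. The multiplicity of 0 as a Laplacian eigenvalue equals the number of connected components. The single zero eigenvalue shows the graph is connected.

[0, 1.6710, 2.6006, 3, 3.6555, 4.1605, 4.6347, 5.5422, 7.2976, 7.4377]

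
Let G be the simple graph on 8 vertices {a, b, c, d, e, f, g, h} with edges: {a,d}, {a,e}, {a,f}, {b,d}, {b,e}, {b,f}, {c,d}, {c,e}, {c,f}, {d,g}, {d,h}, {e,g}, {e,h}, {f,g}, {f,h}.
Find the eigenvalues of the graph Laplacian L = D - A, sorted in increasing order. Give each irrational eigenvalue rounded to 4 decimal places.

[0, 3, 3, 3, 3, 5, 5, 8]

Reading degrees in the order [a, b, c, d, e, f, g, h] gives [3, 3, 3, 5, 5, 5, 3, 3]; set D = diag(3, 3, 3, 5, 5, 5, 3, 3) and form L = D - A. Diagonalising L (or applying a numerical eigensolver to the 8x8 matrix) gives the spectrum above. The single zero eigenvalue shows the graph is connected.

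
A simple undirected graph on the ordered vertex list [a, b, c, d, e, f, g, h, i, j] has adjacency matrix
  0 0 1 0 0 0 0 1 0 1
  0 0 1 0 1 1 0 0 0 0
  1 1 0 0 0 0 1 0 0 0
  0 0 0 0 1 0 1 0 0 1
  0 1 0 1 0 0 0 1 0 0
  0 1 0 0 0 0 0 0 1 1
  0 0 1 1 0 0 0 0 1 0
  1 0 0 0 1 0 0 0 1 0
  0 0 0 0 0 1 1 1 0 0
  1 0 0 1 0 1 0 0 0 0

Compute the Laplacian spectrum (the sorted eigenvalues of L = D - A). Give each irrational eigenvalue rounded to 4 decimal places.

With the vertex order [a, b, c, d, e, f, g, h, i, j], the degrees are [3, 3, 3, 3, 3, 3, 3, 3, 3, 3], giving D = diag(3, 3, 3, 3, 3, 3, 3, 3, 3, 3) and L = D - A. The multiplicity of 0 as a Laplacian eigenvalue equals the number of connected components. The single zero eigenvalue shows the graph is connected. The eigenvalues sum to 30, which equals trace(L) = 2|E|.

[0, 2, 2, 2, 2, 2, 5, 5, 5, 5]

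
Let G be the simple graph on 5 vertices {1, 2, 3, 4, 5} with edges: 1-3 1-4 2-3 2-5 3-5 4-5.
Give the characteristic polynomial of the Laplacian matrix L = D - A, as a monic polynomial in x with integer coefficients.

Each diagonal entry of L is the vertex degree and each off-diagonal entry is -1 where an edge is present, 0 otherwise; in the order [1, 2, 3, 4, 5] the diagonal is [2, 2, 3, 2, 3]. Computing det(xI - L) by cofactor expansion (or equivalently via sum-over-permutations) gives x^5 - 12x^4 + 51x^3 - 90x^2 + 55x. The constant term is 0 because L is singular (the all-ones vector lies in its kernel). The largest eigenvalue, 4.6180, is at most the vertex count 5.

x^5 - 12x^4 + 51x^3 - 90x^2 + 55x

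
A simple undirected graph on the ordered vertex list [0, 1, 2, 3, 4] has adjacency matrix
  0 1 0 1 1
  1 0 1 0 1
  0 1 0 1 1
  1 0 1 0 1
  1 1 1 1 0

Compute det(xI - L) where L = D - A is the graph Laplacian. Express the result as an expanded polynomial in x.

Reading degrees in the order [0, 1, 2, 3, 4] gives [3, 3, 3, 3, 4]; set D = diag(3, 3, 3, 3, 4) and form L = D - A. Computing det(xI - L) by cofactor expansion (or equivalently via sum-over-permutations) gives x^5 - 16x^4 + 94x^3 - 240x^2 + 225x. The coefficient of x^4 equals -trace(L) = -16, matching the sum of degrees. There is one zero in the spectrum, matching the 1 component.

x^5 - 16x^4 + 94x^3 - 240x^2 + 225x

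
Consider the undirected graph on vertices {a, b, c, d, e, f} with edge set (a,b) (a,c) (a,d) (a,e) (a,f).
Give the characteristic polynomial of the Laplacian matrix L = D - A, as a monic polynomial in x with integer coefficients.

x^6 - 10x^5 + 30x^4 - 40x^3 + 25x^2 - 6x

With the vertex order [a, b, c, d, e, f], the degrees are [5, 1, 1, 1, 1, 1], giving D = diag(5, 1, 1, 1, 1, 1) and L = D - A. L has integer entries, so p(x) = det(xI - L) has integer coefficients. Expanding the determinant yields x^6 - 10x^5 + 30x^4 - 40x^3 + 25x^2 - 6x. Since p(0) = det(-L) = 0, x divides p(x). There is one zero in the spectrum, matching the 1 component. By the matrix-tree theorem the graph has (1/6) * product of the nonzero eigenvalues = 1 spanning tree.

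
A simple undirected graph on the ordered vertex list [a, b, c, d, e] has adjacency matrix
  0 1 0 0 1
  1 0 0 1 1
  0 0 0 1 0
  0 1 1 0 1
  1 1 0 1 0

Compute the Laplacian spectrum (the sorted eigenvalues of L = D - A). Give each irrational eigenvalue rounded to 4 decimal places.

Reading degrees in the order [a, b, c, d, e] gives [2, 3, 1, 3, 3]; set D = diag(2, 3, 1, 3, 3) and form L = D - A. Diagonalising L (or applying a numerical eigensolver to the 5x5 matrix) gives the spectrum above. The single zero eigenvalue shows the graph is connected.

[0, 0.8299, 2.6889, 4, 4.4812]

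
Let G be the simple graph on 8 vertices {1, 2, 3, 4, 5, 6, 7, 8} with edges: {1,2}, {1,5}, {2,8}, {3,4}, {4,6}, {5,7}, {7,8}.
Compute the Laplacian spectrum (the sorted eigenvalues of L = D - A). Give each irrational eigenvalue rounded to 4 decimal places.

With the vertex order [1, 2, 3, 4, 5, 6, 7, 8], the degrees are [2, 2, 1, 2, 2, 1, 2, 2], giving D = diag(2, 2, 1, 2, 2, 1, 2, 2) and L = D - A. Diagonalising L (or applying a numerical eigensolver to the 8x8 matrix) gives the spectrum above. The 2 zero eigenvalues correspond to the 2 connected components. There are 2 zeros in the spectrum, matching the 2 components. The eigenvalues sum to 14, which equals trace(L) = 2|E|.

[0, 0, 1, 1.3820, 1.3820, 3, 3.6180, 3.6180]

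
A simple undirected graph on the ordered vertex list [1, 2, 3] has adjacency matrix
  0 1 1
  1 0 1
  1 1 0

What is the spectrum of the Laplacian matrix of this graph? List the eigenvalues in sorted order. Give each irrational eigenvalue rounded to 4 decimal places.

[0, 3, 3]

Each diagonal entry of L is the vertex degree and each off-diagonal entry is -1 where an edge is present, 0 otherwise; in the order [1, 2, 3] the diagonal is [2, 2, 2]. The multiplicity of 0 as a Laplacian eigenvalue equals the number of connected components. The single zero eigenvalue shows the graph is connected. The largest eigenvalue, 3, is at most the vertex count 3.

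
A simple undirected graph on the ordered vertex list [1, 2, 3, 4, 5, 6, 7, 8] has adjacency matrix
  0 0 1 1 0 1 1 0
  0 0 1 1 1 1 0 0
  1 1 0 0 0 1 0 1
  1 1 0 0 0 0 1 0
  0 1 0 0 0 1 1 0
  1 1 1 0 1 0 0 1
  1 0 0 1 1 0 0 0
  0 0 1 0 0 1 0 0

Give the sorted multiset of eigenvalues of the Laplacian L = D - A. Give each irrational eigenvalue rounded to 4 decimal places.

[0, 1.3794, 2.5743, 3.1062, 3.7184, 4.9599, 5.8006, 6.4613]

Each diagonal entry of L is the vertex degree and each off-diagonal entry is -1 where an edge is present, 0 otherwise; in the order [1, 2, 3, 4, 5, 6, 7, 8] the diagonal is [4, 4, 4, 3, 3, 5, 3, 2]. The multiplicity of 0 as a Laplacian eigenvalue equals the number of connected components. The single zero eigenvalue shows the graph is connected. The largest eigenvalue, 6.4613, is at most the vertex count 8.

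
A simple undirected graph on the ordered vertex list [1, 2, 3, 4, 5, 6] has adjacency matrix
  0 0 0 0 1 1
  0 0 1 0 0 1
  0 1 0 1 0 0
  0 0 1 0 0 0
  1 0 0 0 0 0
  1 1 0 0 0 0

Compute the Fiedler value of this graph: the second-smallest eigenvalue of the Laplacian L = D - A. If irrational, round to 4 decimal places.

Each diagonal entry of L is the vertex degree and each off-diagonal entry is -1 where an edge is present, 0 otherwise; in the order [1, 2, 3, 4, 5, 6] the diagonal is [2, 2, 2, 1, 1, 2]. The smallest Laplacian eigenvalue is always 0. The next one, lambda_2 = 0.2679, measures how hard the graph is to disconnect: larger values mean better connectivity.

0.2679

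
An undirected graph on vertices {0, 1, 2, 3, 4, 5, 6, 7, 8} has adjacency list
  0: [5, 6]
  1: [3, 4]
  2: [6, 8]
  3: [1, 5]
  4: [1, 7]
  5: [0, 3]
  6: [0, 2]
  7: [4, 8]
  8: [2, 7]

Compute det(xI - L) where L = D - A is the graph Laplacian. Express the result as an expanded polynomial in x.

With the vertex order [0, 1, 2, 3, 4, 5, 6, 7, 8], the degrees are [2, 2, 2, 2, 2, 2, 2, 2, 2], giving D = diag(2, 2, 2, 2, 2, 2, 2, 2, 2) and L = D - A. Computing det(xI - L) by cofactor expansion (or equivalently via sum-over-permutations) gives x^9 - 18x^8 + 135x^7 - 546x^6 + 1287x^5 - 1782x^4 + 1386x^3 - 540x^2 + 81x. Since p(0) = det(-L) = 0, x divides p(x). By the matrix-tree theorem the graph has (1/9) * product of the nonzero eigenvalues = 9 spanning trees.

x^9 - 18x^8 + 135x^7 - 546x^6 + 1287x^5 - 1782x^4 + 1386x^3 - 540x^2 + 81x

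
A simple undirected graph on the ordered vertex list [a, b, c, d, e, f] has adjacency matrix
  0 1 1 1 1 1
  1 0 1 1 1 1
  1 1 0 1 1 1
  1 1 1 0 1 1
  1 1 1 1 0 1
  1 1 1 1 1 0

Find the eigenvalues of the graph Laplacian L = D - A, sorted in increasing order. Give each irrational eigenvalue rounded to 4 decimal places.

Reading degrees in the order [a, b, c, d, e, f] gives [5, 5, 5, 5, 5, 5]; set D = diag(5, 5, 5, 5, 5, 5) and form L = D - A. Since every row of L sums to 0, the all-ones vector is in the kernel and 0 is an eigenvalue. The single zero eigenvalue shows the graph is connected. There is one zero in the spectrum, matching the 1 component.

[0, 6, 6, 6, 6, 6]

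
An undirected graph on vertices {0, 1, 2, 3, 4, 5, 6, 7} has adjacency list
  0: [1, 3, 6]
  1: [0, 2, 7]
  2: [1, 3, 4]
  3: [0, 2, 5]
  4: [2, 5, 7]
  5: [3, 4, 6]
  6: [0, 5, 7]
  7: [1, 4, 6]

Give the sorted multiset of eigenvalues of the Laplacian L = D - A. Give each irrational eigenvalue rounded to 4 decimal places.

[0, 2, 2, 2, 4, 4, 4, 6]

Reading degrees in the order [0, 1, 2, 3, 4, 5, 6, 7] gives [3, 3, 3, 3, 3, 3, 3, 3]; set D = diag(3, 3, 3, 3, 3, 3, 3, 3) and form L = D - A. The multiplicity of 0 as a Laplacian eigenvalue equals the number of connected components. The single zero eigenvalue shows the graph is connected. By the matrix-tree theorem the graph has (1/8) * product of the nonzero eigenvalues = 384 spanning trees. The eigenvalues sum to 24, which equals trace(L) = 2|E|.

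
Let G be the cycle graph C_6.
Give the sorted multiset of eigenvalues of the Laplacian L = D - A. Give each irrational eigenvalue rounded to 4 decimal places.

The graph has 6 vertices and degree multiset [2, 2, 2, 2, 2, 2]; D is the diagonal matrix of degrees and L = D - A. Diagonalising L (or applying a numerical eigensolver to the 6x6 matrix) gives the spectrum above. The eigenvalues sum to 12, which equals trace(L) = 2|E|. There is one zero in the spectrum, matching the 1 component.

[0, 1, 1, 3, 3, 4]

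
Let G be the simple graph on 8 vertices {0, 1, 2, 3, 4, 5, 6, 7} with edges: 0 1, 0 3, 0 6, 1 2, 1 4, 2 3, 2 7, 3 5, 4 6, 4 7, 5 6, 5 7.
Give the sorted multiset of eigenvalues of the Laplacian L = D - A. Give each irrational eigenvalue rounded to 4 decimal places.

[0, 2, 2, 2, 4, 4, 4, 6]

With the vertex order [0, 1, 2, 3, 4, 5, 6, 7], the degrees are [3, 3, 3, 3, 3, 3, 3, 3], giving D = diag(3, 3, 3, 3, 3, 3, 3, 3) and L = D - A. Diagonalising L (or applying a numerical eigensolver to the 8x8 matrix) gives the spectrum above. The single zero eigenvalue shows the graph is connected. There is one zero in the spectrum, matching the 1 component. The eigenvalues sum to 24, which equals trace(L) = 2|E|.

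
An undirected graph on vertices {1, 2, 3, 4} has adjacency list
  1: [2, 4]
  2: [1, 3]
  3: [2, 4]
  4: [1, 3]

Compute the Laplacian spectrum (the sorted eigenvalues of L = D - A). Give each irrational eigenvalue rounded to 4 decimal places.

Reading degrees in the order [1, 2, 3, 4] gives [2, 2, 2, 2]; set D = diag(2, 2, 2, 2) and form L = D - A. Diagonalising L (or applying a numerical eigensolver to the 4x4 matrix) gives the spectrum above. There is one zero in the spectrum, matching the 1 component.

[0, 2, 2, 4]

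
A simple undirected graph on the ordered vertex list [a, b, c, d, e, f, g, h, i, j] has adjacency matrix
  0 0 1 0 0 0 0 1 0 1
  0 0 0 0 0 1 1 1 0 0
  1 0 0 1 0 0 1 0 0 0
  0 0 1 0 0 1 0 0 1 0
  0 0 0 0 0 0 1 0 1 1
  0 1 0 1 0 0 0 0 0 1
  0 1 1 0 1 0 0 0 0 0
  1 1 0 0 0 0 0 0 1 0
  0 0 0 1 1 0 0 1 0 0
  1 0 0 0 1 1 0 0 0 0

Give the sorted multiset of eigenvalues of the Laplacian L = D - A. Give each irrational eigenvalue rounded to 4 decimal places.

With the vertex order [a, b, c, d, e, f, g, h, i, j], the degrees are [3, 3, 3, 3, 3, 3, 3, 3, 3, 3], giving D = diag(3, 3, 3, 3, 3, 3, 3, 3, 3, 3) and L = D - A. Since every row of L sums to 0, the all-ones vector is in the kernel and 0 is an eigenvalue. The single zero eigenvalue shows the graph is connected. The eigenvalues sum to 30, which equals trace(L) = 2|E|.

[0, 2, 2, 2, 2, 2, 5, 5, 5, 5]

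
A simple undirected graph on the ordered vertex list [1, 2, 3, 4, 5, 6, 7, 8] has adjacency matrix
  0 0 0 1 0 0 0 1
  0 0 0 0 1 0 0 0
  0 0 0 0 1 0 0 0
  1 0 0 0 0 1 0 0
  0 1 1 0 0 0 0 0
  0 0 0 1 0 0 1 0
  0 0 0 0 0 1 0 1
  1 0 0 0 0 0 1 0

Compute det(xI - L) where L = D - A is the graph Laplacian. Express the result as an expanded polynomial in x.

x^8 - 14x^7 + 78x^6 - 220x^5 + 330x^4 - 250x^3 + 75x^2

Reading degrees in the order [1, 2, 3, 4, 5, 6, 7, 8] gives [2, 1, 1, 2, 2, 2, 2, 2]; set D = diag(2, 1, 1, 2, 2, 2, 2, 2) and form L = D - A. L has integer entries, so p(x) = det(xI - L) has integer coefficients. Expanding the determinant yields x^8 - 14x^7 + 78x^6 - 220x^5 + 330x^4 - 250x^3 + 75x^2. The coefficient of x^7 equals -trace(L) = -14, matching the sum of degrees.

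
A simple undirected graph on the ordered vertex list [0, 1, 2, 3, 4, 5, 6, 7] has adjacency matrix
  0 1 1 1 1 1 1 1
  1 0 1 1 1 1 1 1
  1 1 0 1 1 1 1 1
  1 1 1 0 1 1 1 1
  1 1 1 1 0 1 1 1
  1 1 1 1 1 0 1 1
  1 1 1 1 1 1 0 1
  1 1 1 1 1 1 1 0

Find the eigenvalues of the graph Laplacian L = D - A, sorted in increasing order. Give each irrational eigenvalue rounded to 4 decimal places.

[0, 8, 8, 8, 8, 8, 8, 8]

With the vertex order [0, 1, 2, 3, 4, 5, 6, 7], the degrees are [7, 7, 7, 7, 7, 7, 7, 7], giving D = diag(7, 7, 7, 7, 7, 7, 7, 7) and L = D - A. L is symmetric positive semidefinite, so every eigenvalue is real and nonnegative. The single zero eigenvalue shows the graph is connected. The largest eigenvalue, 8, is at most the vertex count 8. By the matrix-tree theorem the graph has (1/8) * product of the nonzero eigenvalues = 262144 spanning trees.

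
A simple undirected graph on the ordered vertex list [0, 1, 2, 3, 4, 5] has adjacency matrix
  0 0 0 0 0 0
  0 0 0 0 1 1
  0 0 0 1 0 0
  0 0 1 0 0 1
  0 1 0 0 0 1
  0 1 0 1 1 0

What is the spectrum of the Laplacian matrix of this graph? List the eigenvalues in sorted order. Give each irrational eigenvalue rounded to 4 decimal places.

Each diagonal entry of L is the vertex degree and each off-diagonal entry is -1 where an edge is present, 0 otherwise; in the order [0, 1, 2, 3, 4, 5] the diagonal is [0, 2, 1, 2, 2, 3]. Diagonalising L (or applying a numerical eigensolver to the 6x6 matrix) gives the spectrum above. The 2 zero eigenvalues correspond to the 2 connected components. The eigenvalues sum to 10, which equals trace(L) = 2|E|.

[0, 0, 0.5188, 2.3111, 3, 4.1701]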